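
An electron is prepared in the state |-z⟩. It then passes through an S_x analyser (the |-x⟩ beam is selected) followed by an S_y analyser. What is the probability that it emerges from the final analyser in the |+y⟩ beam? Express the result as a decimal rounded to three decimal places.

0.250

First analyser (S_x): from |-z⟩, P(|-x⟩) = 1/2.
After stage 1 the state is |-x⟩; P(|+y⟩) = |⟨+y|-x⟩|² = 1/2.
Joint probability = 1/2 × 1/2 = 0.250.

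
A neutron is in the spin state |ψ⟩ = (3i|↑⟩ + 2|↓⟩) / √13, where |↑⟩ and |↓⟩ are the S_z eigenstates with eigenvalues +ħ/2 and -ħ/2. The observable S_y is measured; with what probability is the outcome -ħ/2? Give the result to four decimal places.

0.9615

|-y⟩ = (|↑⟩ - i|↓⟩)/√2, so ⟨-y|ψ⟩ = (5i) / (√2·√13).
P = |5i|² / 26 = 25/26.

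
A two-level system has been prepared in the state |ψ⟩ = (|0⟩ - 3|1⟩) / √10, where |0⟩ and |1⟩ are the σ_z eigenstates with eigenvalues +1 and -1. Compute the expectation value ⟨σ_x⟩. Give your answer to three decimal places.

⟨σ_x⟩ = 2 Re(a* b)/(|a|²+|b|²) with a = 1, b = -3.
a* b = -3, so ⟨σ_x⟩ = -6/10.

-0.600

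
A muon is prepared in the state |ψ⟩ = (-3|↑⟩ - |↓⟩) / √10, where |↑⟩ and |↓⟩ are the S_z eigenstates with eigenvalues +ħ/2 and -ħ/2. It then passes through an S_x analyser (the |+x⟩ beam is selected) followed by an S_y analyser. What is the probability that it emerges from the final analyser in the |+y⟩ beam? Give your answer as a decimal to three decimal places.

0.400

First analyser (S_x): P(|+x⟩) = |⟨+x|ψ⟩|² = 16/20.
After stage 1 the state is |+x⟩; P(|+y⟩) = |⟨+y|+x⟩|² = 1/2.
Joint probability = 16/20 × 1/2 = 0.400.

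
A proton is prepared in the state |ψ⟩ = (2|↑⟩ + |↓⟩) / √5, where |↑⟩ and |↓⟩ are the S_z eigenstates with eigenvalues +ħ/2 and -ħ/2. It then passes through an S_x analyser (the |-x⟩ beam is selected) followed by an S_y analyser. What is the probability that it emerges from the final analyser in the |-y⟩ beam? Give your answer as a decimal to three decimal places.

0.050

First analyser (S_x): P(|-x⟩) = |⟨-x|ψ⟩|² = 1/10.
After stage 1 the state is |-x⟩; P(|-y⟩) = |⟨-y|-x⟩|² = 1/2.
Joint probability = 1/10 × 1/2 = 0.050.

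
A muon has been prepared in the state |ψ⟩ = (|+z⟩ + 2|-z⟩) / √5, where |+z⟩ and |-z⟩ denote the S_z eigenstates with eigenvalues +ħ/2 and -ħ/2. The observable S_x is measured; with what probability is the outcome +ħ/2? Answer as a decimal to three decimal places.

0.900

|+x⟩ = (|+z⟩ + |-z⟩)/√2, so ⟨+x|ψ⟩ = (3) / (√2·√5).
P = |3|² / 10 = 9/10.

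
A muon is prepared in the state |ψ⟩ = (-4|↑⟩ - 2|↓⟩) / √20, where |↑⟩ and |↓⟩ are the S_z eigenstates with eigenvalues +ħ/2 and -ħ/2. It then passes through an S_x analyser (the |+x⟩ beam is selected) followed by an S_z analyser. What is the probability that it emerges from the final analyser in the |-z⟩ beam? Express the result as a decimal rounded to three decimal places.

First analyser (S_x): P(|+x⟩) = |⟨+x|ψ⟩|² = 36/40.
After stage 1 the state is |+x⟩; P(|-z⟩) = |⟨-z|+x⟩|² = 1/2.
Joint probability = 36/40 × 1/2 = 0.450.

0.450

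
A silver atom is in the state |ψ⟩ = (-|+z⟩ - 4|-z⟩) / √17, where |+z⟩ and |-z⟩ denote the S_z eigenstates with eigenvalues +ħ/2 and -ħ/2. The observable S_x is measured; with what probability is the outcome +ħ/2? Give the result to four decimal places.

|+x⟩ = (|+z⟩ + |-z⟩)/√2, so ⟨+x|ψ⟩ = (-5) / (√2·√17).
P = |-5|² / 34 = 25/34.

0.7353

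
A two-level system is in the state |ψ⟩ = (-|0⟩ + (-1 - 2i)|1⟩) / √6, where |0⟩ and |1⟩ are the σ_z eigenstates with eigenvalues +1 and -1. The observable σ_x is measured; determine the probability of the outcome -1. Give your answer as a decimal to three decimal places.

0.333

|-x⟩ = (|0⟩ - |1⟩)/√2, so ⟨-x|ψ⟩ = (2i) / (√2·√6).
P = |2i|² / 12 = 4/12.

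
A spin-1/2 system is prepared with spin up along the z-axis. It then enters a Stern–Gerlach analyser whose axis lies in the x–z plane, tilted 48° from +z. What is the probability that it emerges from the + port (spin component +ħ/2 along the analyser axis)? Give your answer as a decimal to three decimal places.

For spin-½, the probability of finding spin-up along an axis at angle θ to the initial spin direction is cos²(θ/2); spin-down is sin²(θ/2).
θ = 48°, so P = cos²(24°) ≈ 0.835.

0.835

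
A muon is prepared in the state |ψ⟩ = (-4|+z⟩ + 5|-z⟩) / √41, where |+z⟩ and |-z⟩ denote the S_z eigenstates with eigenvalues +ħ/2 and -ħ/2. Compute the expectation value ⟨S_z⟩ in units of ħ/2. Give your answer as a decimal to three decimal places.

-0.220

⟨σ_z⟩ = |a|² - |b|² divided by |a|²+|b|², with a, b the |+z⟩, |-z⟩ amplitudes.
= (16 - 25)/41 = -9/41.
⟨S_z⟩ = (ħ/2)·⟨σ_z⟩.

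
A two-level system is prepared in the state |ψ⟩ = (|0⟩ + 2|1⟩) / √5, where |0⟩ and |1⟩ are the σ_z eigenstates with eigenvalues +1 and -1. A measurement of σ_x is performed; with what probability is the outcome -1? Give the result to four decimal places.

|-x⟩ = (|0⟩ - |1⟩)/√2, so ⟨-x|ψ⟩ = (-1) / (√2·√5).
P = |-1|² / 10 = 1/10.

0.1000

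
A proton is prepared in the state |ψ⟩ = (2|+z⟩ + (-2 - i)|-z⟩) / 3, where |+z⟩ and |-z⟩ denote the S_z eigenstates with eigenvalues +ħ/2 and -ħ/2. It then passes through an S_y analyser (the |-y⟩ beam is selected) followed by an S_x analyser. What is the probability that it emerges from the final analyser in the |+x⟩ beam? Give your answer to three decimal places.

First analyser (S_y): P(|-y⟩) = |⟨-y|ψ⟩|² = 13/18.
After stage 1 the state is |-y⟩; P(|+x⟩) = |⟨+x|-y⟩|² = 1/2.
Joint probability = 13/18 × 1/2 = 0.361.

0.361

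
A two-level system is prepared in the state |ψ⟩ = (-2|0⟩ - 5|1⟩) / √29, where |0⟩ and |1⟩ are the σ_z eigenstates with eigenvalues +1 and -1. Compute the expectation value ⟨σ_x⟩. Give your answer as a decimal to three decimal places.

⟨σ_x⟩ = 2 Re(a* b)/(|a|²+|b|²) with a = -2, b = -5.
a* b = 10, so ⟨σ_x⟩ = 20/29.

0.690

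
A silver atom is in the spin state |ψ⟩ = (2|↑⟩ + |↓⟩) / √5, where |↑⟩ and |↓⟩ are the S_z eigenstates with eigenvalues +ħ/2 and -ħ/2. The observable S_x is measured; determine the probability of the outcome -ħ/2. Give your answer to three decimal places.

|-x⟩ = (|↑⟩ - |↓⟩)/√2, so ⟨-x|ψ⟩ = (1) / (√2·√5).
P = |1|² / 10 = 1/10.

0.100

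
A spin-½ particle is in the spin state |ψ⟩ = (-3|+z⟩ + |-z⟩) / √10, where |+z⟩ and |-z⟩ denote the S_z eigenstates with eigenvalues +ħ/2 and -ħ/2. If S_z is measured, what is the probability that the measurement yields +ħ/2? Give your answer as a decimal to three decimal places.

The +ħ/2 outcome corresponds to |+z⟩. Its amplitude in |ψ⟩ is -3/√10.
P = |-3|² / 10 = 9/10.

0.900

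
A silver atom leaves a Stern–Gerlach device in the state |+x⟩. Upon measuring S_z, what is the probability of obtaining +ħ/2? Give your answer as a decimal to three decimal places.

In the S_z basis, |+x⟩ = (|↑⟩ + |↓⟩)/√2 and |+z⟩ = |↑⟩.
|⟨+z|+x⟩|² = 1/2.

0.500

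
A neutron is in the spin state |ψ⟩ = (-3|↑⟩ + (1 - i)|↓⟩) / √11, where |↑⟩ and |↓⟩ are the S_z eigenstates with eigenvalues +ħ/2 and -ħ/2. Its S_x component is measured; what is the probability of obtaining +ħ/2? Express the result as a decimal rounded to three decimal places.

|+x⟩ = (|↑⟩ + |↓⟩)/√2, so ⟨+x|ψ⟩ = (-2 - i) / (√2·√11).
P = |-2 - i|² / 22 = 5/22.

0.227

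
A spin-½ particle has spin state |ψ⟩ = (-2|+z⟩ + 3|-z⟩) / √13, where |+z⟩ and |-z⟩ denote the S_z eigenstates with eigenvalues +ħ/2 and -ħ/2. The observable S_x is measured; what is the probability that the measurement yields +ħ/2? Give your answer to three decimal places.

0.038

|+x⟩ = (|+z⟩ + |-z⟩)/√2, so ⟨+x|ψ⟩ = (1) / (√2·√13).
P = |1|² / 26 = 1/26.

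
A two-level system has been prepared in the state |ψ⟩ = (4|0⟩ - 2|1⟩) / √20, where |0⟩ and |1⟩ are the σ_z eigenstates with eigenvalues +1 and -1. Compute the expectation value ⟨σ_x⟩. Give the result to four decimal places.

-0.8000

⟨σ_x⟩ = 2 Re(a* b)/(|a|²+|b|²) with a = 4, b = -2.
a* b = -8, so ⟨σ_x⟩ = -16/20.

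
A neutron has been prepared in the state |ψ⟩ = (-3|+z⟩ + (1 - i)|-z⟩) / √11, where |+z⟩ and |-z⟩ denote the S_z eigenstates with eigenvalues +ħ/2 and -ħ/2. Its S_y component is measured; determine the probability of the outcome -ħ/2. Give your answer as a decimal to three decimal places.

|-y⟩ = (|+z⟩ - i|-z⟩)/√2, so ⟨-y|ψ⟩ = (-2 + i) / (√2·√11).
P = |-2 + i|² / 22 = 5/22.

0.227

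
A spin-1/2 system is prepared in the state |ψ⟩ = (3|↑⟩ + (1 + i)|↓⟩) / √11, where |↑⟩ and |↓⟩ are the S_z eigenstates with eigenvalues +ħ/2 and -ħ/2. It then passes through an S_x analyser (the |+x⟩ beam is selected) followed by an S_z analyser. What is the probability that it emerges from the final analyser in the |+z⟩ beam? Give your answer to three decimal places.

0.386

First analyser (S_x): P(|+x⟩) = |⟨+x|ψ⟩|² = 17/22.
After stage 1 the state is |+x⟩; P(|+z⟩) = |⟨+z|+x⟩|² = 1/2.
Joint probability = 17/22 × 1/2 = 0.386.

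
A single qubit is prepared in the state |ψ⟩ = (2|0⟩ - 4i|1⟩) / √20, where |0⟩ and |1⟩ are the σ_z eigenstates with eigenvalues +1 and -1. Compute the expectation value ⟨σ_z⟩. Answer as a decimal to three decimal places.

-0.600

⟨σ_z⟩ = |a|² - |b|² divided by |a|²+|b|², with a, b the |0⟩, |1⟩ amplitudes.
= (4 - 16)/20 = -12/20.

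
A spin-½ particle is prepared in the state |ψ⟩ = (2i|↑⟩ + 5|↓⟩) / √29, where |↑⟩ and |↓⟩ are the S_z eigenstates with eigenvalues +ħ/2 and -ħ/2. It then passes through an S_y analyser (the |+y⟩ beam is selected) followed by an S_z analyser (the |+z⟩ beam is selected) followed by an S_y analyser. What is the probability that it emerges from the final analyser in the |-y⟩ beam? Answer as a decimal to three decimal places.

0.039

First analyser (S_y): P(|+y⟩) = |⟨+y|ψ⟩|² = 9/58.
After stage 1 the state is |+y⟩; P(|+z⟩) = |⟨+z|+y⟩|² = 1/2.
After stage 2 the state is |+z⟩; P(|-y⟩) = |⟨-y|+z⟩|² = 1/2.
Joint probability = 9/58 × 1/2 × 1/2 = 0.039.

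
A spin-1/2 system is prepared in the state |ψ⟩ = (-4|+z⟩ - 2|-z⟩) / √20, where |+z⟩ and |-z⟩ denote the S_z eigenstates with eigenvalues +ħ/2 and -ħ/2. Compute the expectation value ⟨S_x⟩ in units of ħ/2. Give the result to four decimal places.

⟨σ_x⟩ = 2 Re(a* b)/(|a|²+|b|²) with a = -4, b = -2.
a* b = 8, so ⟨σ_x⟩ = 16/20.
⟨S_x⟩ = (ħ/2)·⟨σ_x⟩.

0.8000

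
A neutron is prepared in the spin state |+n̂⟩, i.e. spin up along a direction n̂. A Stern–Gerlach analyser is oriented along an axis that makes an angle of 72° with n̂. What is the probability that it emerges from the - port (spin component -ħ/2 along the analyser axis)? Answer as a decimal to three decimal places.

0.345

For spin-½, the probability of finding spin-up along an axis at angle θ to the initial spin direction is cos²(θ/2); spin-down is sin²(θ/2).
θ = 72°, so P = sin²(36°) ≈ 0.345.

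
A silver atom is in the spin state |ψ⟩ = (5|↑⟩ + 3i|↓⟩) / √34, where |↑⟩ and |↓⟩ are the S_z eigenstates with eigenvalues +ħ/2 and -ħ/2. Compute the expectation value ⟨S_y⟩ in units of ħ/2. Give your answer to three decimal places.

⟨σ_y⟩ = 2 Im(a* b)/(|a|²+|b|²) with a = 5, b = 3i.
a* b = 15i, so ⟨σ_y⟩ = 30/34.
⟨S_y⟩ = (ħ/2)·⟨σ_y⟩.

0.882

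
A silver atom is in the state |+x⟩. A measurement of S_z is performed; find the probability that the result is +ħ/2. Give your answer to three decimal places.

0.500

In the S_z basis, |+x⟩ = (|↑⟩ + |↓⟩)/√2 and |+z⟩ = |↑⟩.
|⟨+z|+x⟩|² = 1/2.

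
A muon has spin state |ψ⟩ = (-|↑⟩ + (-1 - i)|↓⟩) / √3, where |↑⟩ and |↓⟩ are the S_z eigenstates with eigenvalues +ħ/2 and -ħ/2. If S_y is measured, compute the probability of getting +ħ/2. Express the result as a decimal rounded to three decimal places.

0.833

|+y⟩ = (|↑⟩ + i|↓⟩)/√2, so ⟨+y|ψ⟩ = (-2 + i) / (√2·√3).
P = |-2 + i|² / 6 = 5/6.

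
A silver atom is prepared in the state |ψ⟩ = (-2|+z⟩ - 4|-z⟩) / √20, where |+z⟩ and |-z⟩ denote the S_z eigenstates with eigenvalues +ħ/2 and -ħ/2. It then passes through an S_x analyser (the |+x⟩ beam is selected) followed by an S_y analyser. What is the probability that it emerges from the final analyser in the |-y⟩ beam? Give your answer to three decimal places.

0.450

First analyser (S_x): P(|+x⟩) = |⟨+x|ψ⟩|² = 36/40.
After stage 1 the state is |+x⟩; P(|-y⟩) = |⟨-y|+x⟩|² = 1/2.
Joint probability = 36/40 × 1/2 = 0.450.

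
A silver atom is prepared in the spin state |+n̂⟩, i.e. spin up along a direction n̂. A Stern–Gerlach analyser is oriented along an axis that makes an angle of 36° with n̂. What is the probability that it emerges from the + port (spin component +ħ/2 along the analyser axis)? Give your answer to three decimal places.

0.905

For spin-½, the probability of finding spin-up along an axis at angle θ to the initial spin direction is cos²(θ/2); spin-down is sin²(θ/2).
θ = 36°, so P = cos²(18°) ≈ 0.905.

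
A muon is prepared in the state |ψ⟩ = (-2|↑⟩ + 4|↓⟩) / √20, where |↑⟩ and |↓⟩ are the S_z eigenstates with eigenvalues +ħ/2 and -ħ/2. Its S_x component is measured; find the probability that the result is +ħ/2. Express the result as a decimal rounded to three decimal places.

|+x⟩ = (|↑⟩ + |↓⟩)/√2, so ⟨+x|ψ⟩ = (2) / (√2·√20).
P = |2|² / 40 = 4/40.

0.100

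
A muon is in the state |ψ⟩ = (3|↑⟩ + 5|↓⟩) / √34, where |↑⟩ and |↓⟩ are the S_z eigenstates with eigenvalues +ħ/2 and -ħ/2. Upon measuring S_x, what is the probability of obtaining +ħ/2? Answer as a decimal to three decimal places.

0.941

|+x⟩ = (|↑⟩ + |↓⟩)/√2, so ⟨+x|ψ⟩ = (8) / (√2·√34).
P = |8|² / 68 = 64/68.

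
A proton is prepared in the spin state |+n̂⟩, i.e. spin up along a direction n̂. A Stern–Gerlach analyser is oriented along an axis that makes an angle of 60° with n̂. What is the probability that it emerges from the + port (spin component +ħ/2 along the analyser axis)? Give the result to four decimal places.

For spin-½, the probability of finding spin-up along an axis at angle θ to the initial spin direction is cos²(θ/2); spin-down is sin²(θ/2).
θ = 60°, so P = cos²(30°) ≈ 0.7500.

0.7500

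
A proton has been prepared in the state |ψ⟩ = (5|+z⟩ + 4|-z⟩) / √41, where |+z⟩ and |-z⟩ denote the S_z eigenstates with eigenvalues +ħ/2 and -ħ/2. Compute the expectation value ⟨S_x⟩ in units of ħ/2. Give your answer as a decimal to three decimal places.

⟨σ_x⟩ = 2 Re(a* b)/(|a|²+|b|²) with a = 5, b = 4.
a* b = 20, so ⟨σ_x⟩ = 40/41.
⟨S_x⟩ = (ħ/2)·⟨σ_x⟩.

0.976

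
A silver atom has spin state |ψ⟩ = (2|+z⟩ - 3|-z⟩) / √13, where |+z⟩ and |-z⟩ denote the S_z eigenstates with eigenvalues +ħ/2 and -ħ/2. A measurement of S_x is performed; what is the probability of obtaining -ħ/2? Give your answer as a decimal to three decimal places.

|-x⟩ = (|+z⟩ - |-z⟩)/√2, so ⟨-x|ψ⟩ = (5) / (√2·√13).
P = |5|² / 26 = 25/26.

0.962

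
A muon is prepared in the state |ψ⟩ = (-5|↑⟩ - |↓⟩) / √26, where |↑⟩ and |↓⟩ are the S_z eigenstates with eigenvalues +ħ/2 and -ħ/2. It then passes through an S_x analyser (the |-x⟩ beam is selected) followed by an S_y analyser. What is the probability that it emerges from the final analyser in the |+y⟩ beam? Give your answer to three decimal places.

First analyser (S_x): P(|-x⟩) = |⟨-x|ψ⟩|² = 16/52.
After stage 1 the state is |-x⟩; P(|+y⟩) = |⟨+y|-x⟩|² = 1/2.
Joint probability = 16/52 × 1/2 = 0.154.

0.154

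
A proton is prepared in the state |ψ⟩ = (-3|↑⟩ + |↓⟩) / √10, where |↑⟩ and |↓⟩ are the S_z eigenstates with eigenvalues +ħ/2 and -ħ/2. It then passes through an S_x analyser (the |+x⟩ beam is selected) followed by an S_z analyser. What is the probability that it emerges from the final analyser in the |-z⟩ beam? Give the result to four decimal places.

First analyser (S_x): P(|+x⟩) = |⟨+x|ψ⟩|² = 4/20.
After stage 1 the state is |+x⟩; P(|-z⟩) = |⟨-z|+x⟩|² = 1/2.
Joint probability = 4/20 × 1/2 = 0.1000.

0.1000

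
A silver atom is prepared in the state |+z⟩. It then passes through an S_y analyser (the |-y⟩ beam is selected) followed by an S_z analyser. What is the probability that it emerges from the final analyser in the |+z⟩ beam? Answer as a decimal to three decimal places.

First analyser (S_y): from |+z⟩, P(|-y⟩) = 1/2.
After stage 1 the state is |-y⟩; P(|+z⟩) = |⟨+z|-y⟩|² = 1/2.
Joint probability = 1/2 × 1/2 = 0.250.

0.250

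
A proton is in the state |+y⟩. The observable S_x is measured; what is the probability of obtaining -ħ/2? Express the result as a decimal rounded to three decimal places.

0.500

In the S_z basis, |+y⟩ = (|+z⟩ + i|-z⟩)/√2 and |-x⟩ = (|+z⟩ - |-z⟩)/√2.
|⟨-x|+y⟩|² = 1/2.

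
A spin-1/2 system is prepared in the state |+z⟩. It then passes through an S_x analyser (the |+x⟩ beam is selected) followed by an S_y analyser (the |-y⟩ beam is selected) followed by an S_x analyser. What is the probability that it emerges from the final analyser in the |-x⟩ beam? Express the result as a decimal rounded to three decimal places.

First analyser (S_x): from |+z⟩, P(|+x⟩) = 1/2.
After stage 1 the state is |+x⟩; P(|-y⟩) = |⟨-y|+x⟩|² = 1/2.
After stage 2 the state is |-y⟩; P(|-x⟩) = |⟨-x|-y⟩|² = 1/2.
Joint probability = 1/2 × 1/2 × 1/2 = 0.125.

0.125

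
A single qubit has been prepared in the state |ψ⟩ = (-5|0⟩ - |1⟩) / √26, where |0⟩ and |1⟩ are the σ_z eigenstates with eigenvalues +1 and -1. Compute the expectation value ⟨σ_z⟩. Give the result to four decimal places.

0.9231

⟨σ_z⟩ = |a|² - |b|² divided by |a|²+|b|², with a, b the |0⟩, |1⟩ amplitudes.
= (25 - 1)/26 = 24/26.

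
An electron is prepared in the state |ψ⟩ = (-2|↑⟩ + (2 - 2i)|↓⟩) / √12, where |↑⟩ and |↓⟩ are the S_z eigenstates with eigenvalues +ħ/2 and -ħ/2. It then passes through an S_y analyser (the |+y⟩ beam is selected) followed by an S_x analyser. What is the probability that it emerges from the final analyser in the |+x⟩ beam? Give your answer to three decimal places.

0.417

First analyser (S_y): P(|+y⟩) = |⟨+y|ψ⟩|² = 20/24.
After stage 1 the state is |+y⟩; P(|+x⟩) = |⟨+x|+y⟩|² = 1/2.
Joint probability = 20/24 × 1/2 = 0.417.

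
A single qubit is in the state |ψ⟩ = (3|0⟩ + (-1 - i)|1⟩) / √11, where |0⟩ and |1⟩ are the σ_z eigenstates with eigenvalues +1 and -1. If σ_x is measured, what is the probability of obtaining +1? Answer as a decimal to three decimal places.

0.227

|+x⟩ = (|0⟩ + |1⟩)/√2, so ⟨+x|ψ⟩ = (2 - i) / (√2·√11).
P = |2 - i|² / 22 = 5/22.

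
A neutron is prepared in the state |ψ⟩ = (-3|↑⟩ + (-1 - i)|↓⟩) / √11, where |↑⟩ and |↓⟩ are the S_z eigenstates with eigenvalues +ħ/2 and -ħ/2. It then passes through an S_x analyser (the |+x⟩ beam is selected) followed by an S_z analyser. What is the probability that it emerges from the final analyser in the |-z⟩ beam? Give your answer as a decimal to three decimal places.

First analyser (S_x): P(|+x⟩) = |⟨+x|ψ⟩|² = 17/22.
After stage 1 the state is |+x⟩; P(|-z⟩) = |⟨-z|+x⟩|² = 1/2.
Joint probability = 17/22 × 1/2 = 0.386.

0.386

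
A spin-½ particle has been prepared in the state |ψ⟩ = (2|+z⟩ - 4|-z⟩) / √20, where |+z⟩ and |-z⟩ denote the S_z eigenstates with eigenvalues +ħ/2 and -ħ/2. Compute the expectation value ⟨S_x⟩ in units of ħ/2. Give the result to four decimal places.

-0.8000

⟨σ_x⟩ = 2 Re(a* b)/(|a|²+|b|²) with a = 2, b = -4.
a* b = -8, so ⟨σ_x⟩ = -16/20.
⟨S_x⟩ = (ħ/2)·⟨σ_x⟩.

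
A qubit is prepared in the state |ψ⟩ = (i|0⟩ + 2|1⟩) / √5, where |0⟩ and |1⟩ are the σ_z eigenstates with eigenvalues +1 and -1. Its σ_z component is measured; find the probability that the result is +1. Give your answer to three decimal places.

0.200

The +1 outcome corresponds to |0⟩. Its amplitude in |ψ⟩ is i/√5.
P = |i|² / 5 = 1/5.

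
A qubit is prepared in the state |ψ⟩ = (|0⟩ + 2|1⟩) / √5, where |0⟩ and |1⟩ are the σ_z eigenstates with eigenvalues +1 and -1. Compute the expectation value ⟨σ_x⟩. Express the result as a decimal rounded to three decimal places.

0.800

⟨σ_x⟩ = 2 Re(a* b)/(|a|²+|b|²) with a = 1, b = 2.
a* b = 2, so ⟨σ_x⟩ = 4/5.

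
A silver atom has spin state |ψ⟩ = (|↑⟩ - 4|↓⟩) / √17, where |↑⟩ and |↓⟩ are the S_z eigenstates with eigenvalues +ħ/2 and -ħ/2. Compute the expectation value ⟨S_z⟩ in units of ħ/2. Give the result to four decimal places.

-0.8824

⟨σ_z⟩ = |a|² - |b|² divided by |a|²+|b|², with a, b the |↑⟩, |↓⟩ amplitudes.
= (1 - 16)/17 = -15/17.
⟨S_z⟩ = (ħ/2)·⟨σ_z⟩.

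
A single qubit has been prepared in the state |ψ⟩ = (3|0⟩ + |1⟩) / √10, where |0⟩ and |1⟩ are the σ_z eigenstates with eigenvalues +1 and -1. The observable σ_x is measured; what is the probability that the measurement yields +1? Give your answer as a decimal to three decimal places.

0.800

|+x⟩ = (|0⟩ + |1⟩)/√2, so ⟨+x|ψ⟩ = (4) / (√2·√10).
P = |4|² / 20 = 16/20.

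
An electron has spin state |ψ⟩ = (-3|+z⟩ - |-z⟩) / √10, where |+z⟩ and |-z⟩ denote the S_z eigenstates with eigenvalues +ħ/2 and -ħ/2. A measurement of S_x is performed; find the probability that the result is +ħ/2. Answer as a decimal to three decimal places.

|+x⟩ = (|+z⟩ + |-z⟩)/√2, so ⟨+x|ψ⟩ = (-4) / (√2·√10).
P = |-4|² / 20 = 16/20.

0.800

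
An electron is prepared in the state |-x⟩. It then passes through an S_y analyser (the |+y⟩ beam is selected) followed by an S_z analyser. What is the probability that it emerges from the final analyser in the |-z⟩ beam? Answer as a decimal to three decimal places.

0.250

First analyser (S_y): from |-x⟩, P(|+y⟩) = 1/2.
After stage 1 the state is |+y⟩; P(|-z⟩) = |⟨-z|+y⟩|² = 1/2.
Joint probability = 1/2 × 1/2 = 0.250.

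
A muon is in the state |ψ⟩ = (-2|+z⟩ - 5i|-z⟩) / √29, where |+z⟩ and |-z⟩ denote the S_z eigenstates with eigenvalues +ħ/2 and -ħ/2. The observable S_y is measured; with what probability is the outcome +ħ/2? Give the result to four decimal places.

|+y⟩ = (|+z⟩ + i|-z⟩)/√2, so ⟨+y|ψ⟩ = (-7) / (√2·√29).
P = |-7|² / 58 = 49/58.

0.8448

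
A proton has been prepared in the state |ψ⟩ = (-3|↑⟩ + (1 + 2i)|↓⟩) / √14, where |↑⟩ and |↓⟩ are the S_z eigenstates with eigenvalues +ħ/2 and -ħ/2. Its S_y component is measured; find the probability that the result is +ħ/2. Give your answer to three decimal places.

0.071

|+y⟩ = (|↑⟩ + i|↓⟩)/√2, so ⟨+y|ψ⟩ = (-1 - i) / (√2·√14).
P = |-1 - i|² / 28 = 2/28.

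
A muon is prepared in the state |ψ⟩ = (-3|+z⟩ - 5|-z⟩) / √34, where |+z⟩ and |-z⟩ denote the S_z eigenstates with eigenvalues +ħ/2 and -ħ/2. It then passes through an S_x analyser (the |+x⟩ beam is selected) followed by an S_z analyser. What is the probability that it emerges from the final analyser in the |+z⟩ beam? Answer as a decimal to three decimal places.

0.471

First analyser (S_x): P(|+x⟩) = |⟨+x|ψ⟩|² = 64/68.
After stage 1 the state is |+x⟩; P(|+z⟩) = |⟨+z|+x⟩|² = 1/2.
Joint probability = 64/68 × 1/2 = 0.471.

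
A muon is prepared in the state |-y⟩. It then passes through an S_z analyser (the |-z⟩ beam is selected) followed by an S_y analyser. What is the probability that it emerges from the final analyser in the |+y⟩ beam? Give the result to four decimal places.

0.2500

First analyser (S_z): from |-y⟩, P(|-z⟩) = 1/2.
After stage 1 the state is |-z⟩; P(|+y⟩) = |⟨+y|-z⟩|² = 1/2.
Joint probability = 1/2 × 1/2 = 0.2500.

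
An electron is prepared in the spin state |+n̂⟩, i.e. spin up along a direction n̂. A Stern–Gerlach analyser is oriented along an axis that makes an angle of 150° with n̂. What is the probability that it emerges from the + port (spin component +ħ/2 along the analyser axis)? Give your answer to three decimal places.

For spin-½, the probability of finding spin-up along an axis at angle θ to the initial spin direction is cos²(θ/2); spin-down is sin²(θ/2).
θ = 150°, so P = cos²(75°) ≈ 0.067.

0.067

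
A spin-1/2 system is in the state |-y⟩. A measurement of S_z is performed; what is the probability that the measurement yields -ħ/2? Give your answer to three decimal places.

In the S_z basis, |-y⟩ = (|↑⟩ - i|↓⟩)/√2 and |-z⟩ = |↓⟩.
|⟨-z|-y⟩|² = 1/2.

0.500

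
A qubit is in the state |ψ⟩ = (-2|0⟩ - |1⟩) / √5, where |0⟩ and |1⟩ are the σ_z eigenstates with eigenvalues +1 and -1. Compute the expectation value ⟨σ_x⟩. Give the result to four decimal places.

⟨σ_x⟩ = 2 Re(a* b)/(|a|²+|b|²) with a = -2, b = -1.
a* b = 2, so ⟨σ_x⟩ = 4/5.

0.8000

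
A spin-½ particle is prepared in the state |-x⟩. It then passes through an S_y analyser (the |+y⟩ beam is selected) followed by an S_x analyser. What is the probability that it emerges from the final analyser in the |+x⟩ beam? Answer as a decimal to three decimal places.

0.250

First analyser (S_y): from |-x⟩, P(|+y⟩) = 1/2.
After stage 1 the state is |+y⟩; P(|+x⟩) = |⟨+x|+y⟩|² = 1/2.
Joint probability = 1/2 × 1/2 = 0.250.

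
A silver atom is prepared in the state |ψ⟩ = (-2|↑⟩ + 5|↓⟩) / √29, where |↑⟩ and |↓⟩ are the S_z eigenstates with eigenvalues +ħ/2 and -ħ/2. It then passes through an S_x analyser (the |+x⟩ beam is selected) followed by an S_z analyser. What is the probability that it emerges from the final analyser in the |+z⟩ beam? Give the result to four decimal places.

First analyser (S_x): P(|+x⟩) = |⟨+x|ψ⟩|² = 9/58.
After stage 1 the state is |+x⟩; P(|+z⟩) = |⟨+z|+x⟩|² = 1/2.
Joint probability = 9/58 × 1/2 = 0.0776.

0.0776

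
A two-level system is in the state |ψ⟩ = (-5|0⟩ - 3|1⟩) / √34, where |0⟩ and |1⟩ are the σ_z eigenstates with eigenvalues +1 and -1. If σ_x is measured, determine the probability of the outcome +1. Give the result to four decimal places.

0.9412

|+x⟩ = (|0⟩ + |1⟩)/√2, so ⟨+x|ψ⟩ = (-8) / (√2·√34).
P = |-8|² / 68 = 64/68.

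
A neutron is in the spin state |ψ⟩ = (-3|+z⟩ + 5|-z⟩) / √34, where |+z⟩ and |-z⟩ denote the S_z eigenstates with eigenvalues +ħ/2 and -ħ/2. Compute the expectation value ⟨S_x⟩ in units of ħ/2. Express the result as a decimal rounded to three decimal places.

⟨σ_x⟩ = 2 Re(a* b)/(|a|²+|b|²) with a = -3, b = 5.
a* b = -15, so ⟨σ_x⟩ = -30/34.
⟨S_x⟩ = (ħ/2)·⟨σ_x⟩.

-0.882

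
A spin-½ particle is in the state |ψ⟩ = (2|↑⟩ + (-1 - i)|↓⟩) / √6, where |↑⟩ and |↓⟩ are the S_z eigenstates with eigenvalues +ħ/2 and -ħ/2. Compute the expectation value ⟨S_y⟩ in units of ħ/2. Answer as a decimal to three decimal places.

-0.667

⟨σ_y⟩ = 2 Im(a* b)/(|a|²+|b|²) with a = 2, b = (-1 - i).
a* b = (-2 - 2i), so ⟨σ_y⟩ = -4/6.
⟨S_y⟩ = (ħ/2)·⟨σ_y⟩.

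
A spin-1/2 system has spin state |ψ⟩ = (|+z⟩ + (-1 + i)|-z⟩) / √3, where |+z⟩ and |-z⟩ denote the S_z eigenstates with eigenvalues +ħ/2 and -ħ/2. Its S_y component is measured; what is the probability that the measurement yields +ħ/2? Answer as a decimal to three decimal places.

0.833

|+y⟩ = (|+z⟩ + i|-z⟩)/√2, so ⟨+y|ψ⟩ = (2 + i) / (√2·√3).
P = |2 + i|² / 6 = 5/6.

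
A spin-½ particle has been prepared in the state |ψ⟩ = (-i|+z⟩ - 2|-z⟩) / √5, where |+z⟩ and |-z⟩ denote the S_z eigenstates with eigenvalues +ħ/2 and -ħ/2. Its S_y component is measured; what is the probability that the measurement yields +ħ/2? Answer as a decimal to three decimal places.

|+y⟩ = (|+z⟩ + i|-z⟩)/√2, so ⟨+y|ψ⟩ = (i) / (√2·√5).
P = |i|² / 10 = 1/10.

0.100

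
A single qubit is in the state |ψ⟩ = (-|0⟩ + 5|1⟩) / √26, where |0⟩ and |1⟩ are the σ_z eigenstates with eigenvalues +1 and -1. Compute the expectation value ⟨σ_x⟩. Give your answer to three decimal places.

-0.385

⟨σ_x⟩ = 2 Re(a* b)/(|a|²+|b|²) with a = -1, b = 5.
a* b = -5, so ⟨σ_x⟩ = -10/26.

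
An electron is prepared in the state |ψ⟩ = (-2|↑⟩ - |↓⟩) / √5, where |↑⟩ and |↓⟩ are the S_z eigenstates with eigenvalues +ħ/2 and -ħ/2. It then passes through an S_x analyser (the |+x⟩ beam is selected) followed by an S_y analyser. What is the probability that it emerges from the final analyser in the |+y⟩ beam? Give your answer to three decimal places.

0.450

First analyser (S_x): P(|+x⟩) = |⟨+x|ψ⟩|² = 9/10.
After stage 1 the state is |+x⟩; P(|+y⟩) = |⟨+y|+x⟩|² = 1/2.
Joint probability = 9/10 × 1/2 = 0.450.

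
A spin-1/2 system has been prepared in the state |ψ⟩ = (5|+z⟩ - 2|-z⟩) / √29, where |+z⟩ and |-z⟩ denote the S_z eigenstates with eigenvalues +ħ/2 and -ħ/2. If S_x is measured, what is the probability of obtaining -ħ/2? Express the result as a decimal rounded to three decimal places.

0.845

|-x⟩ = (|+z⟩ - |-z⟩)/√2, so ⟨-x|ψ⟩ = (7) / (√2·√29).
P = |7|² / 58 = 49/58.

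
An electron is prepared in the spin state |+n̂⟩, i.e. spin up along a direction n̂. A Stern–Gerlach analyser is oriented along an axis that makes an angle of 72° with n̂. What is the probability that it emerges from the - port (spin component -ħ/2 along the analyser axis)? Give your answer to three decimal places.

For spin-½, the probability of finding spin-up along an axis at angle θ to the initial spin direction is cos²(θ/2); spin-down is sin²(θ/2).
θ = 72°, so P = sin²(36°) ≈ 0.345.

0.345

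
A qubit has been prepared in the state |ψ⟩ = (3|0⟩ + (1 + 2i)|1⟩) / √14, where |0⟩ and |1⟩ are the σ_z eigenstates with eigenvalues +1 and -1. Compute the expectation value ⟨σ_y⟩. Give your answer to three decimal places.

0.857

⟨σ_y⟩ = 2 Im(a* b)/(|a|²+|b|²) with a = 3, b = (1 + 2i).
a* b = (3 + 6i), so ⟨σ_y⟩ = 12/14.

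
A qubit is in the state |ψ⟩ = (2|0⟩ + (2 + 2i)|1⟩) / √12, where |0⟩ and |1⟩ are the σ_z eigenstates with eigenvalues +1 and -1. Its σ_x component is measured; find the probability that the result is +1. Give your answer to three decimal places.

|+x⟩ = (|0⟩ + |1⟩)/√2, so ⟨+x|ψ⟩ = (4 + 2i) / (√2·√12).
P = |4 + 2i|² / 24 = 20/24.

0.833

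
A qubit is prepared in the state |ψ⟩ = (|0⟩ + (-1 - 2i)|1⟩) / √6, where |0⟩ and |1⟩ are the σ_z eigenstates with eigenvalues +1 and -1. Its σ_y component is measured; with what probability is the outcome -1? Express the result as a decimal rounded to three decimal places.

|-y⟩ = (|0⟩ - i|1⟩)/√2, so ⟨-y|ψ⟩ = (3 - i) / (√2·√6).
P = |3 - i|² / 12 = 10/12.

0.833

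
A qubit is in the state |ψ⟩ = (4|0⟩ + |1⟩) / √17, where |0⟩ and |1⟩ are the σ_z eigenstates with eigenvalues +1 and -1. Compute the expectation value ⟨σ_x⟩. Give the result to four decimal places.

0.4706

⟨σ_x⟩ = 2 Re(a* b)/(|a|²+|b|²) with a = 4, b = 1.
a* b = 4, so ⟨σ_x⟩ = 8/17.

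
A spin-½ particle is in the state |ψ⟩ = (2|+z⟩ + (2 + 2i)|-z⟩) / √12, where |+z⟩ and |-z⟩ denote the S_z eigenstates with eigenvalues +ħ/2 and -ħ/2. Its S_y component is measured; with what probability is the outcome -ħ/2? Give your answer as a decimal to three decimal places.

|-y⟩ = (|+z⟩ - i|-z⟩)/√2, so ⟨-y|ψ⟩ = (2i) / (√2·√12).
P = |2i|² / 24 = 4/24.

0.167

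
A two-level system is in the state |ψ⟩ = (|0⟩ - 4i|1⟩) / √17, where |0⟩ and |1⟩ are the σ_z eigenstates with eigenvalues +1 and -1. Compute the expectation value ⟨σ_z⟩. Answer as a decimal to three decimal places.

-0.882

⟨σ_z⟩ = |a|² - |b|² divided by |a|²+|b|², with a, b the |0⟩, |1⟩ amplitudes.
= (1 - 16)/17 = -15/17.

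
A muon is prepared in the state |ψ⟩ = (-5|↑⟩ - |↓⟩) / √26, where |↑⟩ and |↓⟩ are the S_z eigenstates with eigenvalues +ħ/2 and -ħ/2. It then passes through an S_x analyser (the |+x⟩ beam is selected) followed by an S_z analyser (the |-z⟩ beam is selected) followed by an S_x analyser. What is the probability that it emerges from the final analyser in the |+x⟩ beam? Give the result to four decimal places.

First analyser (S_x): P(|+x⟩) = |⟨+x|ψ⟩|² = 36/52.
After stage 1 the state is |+x⟩; P(|-z⟩) = |⟨-z|+x⟩|² = 1/2.
After stage 2 the state is |-z⟩; P(|+x⟩) = |⟨+x|-z⟩|² = 1/2.
Joint probability = 36/52 × 1/2 × 1/2 = 0.1731.

0.1731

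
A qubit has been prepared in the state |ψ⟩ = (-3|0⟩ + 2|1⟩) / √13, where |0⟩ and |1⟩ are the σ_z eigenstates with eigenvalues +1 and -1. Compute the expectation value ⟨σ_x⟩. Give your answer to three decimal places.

-0.923

⟨σ_x⟩ = 2 Re(a* b)/(|a|²+|b|²) with a = -3, b = 2.
a* b = -6, so ⟨σ_x⟩ = -12/13.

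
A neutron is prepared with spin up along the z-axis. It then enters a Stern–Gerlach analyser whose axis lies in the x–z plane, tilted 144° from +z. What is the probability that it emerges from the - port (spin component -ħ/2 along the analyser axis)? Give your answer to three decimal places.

For spin-½, the probability of finding spin-up along an axis at angle θ to the initial spin direction is cos²(θ/2); spin-down is sin²(θ/2).
θ = 144°, so P = sin²(72°) ≈ 0.905.

0.905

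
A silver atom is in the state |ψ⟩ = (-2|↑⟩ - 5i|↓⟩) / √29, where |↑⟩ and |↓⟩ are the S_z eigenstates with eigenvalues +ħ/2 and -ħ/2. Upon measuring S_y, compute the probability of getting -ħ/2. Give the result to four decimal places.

0.1552

|-y⟩ = (|↑⟩ - i|↓⟩)/√2, so ⟨-y|ψ⟩ = (3) / (√2·√29).
P = |3|² / 58 = 9/58.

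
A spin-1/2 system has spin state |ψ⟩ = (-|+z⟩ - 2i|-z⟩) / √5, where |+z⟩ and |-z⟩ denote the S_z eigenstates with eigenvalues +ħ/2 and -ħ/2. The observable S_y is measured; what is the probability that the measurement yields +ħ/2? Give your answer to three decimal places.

|+y⟩ = (|+z⟩ + i|-z⟩)/√2, so ⟨+y|ψ⟩ = (-3) / (√2·√5).
P = |-3|² / 10 = 9/10.

0.900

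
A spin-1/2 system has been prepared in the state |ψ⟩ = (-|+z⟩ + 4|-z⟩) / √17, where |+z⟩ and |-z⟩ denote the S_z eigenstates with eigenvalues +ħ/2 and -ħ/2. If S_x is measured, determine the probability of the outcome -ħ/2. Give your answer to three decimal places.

|-x⟩ = (|+z⟩ - |-z⟩)/√2, so ⟨-x|ψ⟩ = (-5) / (√2·√17).
P = |-5|² / 34 = 25/34.

0.735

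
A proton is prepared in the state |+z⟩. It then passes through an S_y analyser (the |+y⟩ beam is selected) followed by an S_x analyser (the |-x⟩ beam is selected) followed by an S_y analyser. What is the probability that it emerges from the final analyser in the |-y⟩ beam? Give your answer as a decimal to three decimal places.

First analyser (S_y): from |+z⟩, P(|+y⟩) = 1/2.
After stage 1 the state is |+y⟩; P(|-x⟩) = |⟨-x|+y⟩|² = 1/2.
After stage 2 the state is |-x⟩; P(|-y⟩) = |⟨-y|-x⟩|² = 1/2.
Joint probability = 1/2 × 1/2 × 1/2 = 0.125.

0.125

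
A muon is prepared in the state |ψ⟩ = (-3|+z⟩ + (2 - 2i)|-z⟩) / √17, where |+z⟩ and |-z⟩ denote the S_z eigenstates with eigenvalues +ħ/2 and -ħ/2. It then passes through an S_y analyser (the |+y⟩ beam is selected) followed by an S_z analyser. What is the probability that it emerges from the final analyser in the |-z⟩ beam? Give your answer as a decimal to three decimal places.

First analyser (S_y): P(|+y⟩) = |⟨+y|ψ⟩|² = 29/34.
After stage 1 the state is |+y⟩; P(|-z⟩) = |⟨-z|+y⟩|² = 1/2.
Joint probability = 29/34 × 1/2 = 0.426.

0.426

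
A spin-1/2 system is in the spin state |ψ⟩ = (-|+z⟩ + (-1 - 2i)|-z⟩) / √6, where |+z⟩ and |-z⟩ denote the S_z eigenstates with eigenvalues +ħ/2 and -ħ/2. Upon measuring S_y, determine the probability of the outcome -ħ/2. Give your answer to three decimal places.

0.167

|-y⟩ = (|+z⟩ - i|-z⟩)/√2, so ⟨-y|ψ⟩ = (1 - i) / (√2·√6).
P = |1 - i|² / 12 = 2/12.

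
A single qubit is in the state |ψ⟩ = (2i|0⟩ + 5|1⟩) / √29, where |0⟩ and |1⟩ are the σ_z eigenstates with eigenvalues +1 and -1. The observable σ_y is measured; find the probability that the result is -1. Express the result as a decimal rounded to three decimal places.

|-y⟩ = (|0⟩ - i|1⟩)/√2, so ⟨-y|ψ⟩ = (7i) / (√2·√29).
P = |7i|² / 58 = 49/58.

0.845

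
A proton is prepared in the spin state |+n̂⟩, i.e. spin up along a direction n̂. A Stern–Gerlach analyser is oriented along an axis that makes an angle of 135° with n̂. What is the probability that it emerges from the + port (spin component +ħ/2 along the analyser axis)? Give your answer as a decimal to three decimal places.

0.146

For spin-½, the probability of finding spin-up along an axis at angle θ to the initial spin direction is cos²(θ/2); spin-down is sin²(θ/2).
θ = 135°, so P = cos²(67.5°) ≈ 0.146.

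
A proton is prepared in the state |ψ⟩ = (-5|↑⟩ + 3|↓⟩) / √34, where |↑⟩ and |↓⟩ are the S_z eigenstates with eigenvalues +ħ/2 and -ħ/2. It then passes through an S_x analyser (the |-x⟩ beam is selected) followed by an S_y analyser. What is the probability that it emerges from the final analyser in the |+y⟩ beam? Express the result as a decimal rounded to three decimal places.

First analyser (S_x): P(|-x⟩) = |⟨-x|ψ⟩|² = 64/68.
After stage 1 the state is |-x⟩; P(|+y⟩) = |⟨+y|-x⟩|² = 1/2.
Joint probability = 64/68 × 1/2 = 0.471.

0.471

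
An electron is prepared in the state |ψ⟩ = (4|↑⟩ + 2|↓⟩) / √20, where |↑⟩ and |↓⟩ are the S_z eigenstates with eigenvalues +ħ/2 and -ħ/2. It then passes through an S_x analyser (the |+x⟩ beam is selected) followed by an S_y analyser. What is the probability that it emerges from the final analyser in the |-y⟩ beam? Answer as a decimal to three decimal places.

0.450

First analyser (S_x): P(|+x⟩) = |⟨+x|ψ⟩|² = 36/40.
After stage 1 the state is |+x⟩; P(|-y⟩) = |⟨-y|+x⟩|² = 1/2.
Joint probability = 36/40 × 1/2 = 0.450.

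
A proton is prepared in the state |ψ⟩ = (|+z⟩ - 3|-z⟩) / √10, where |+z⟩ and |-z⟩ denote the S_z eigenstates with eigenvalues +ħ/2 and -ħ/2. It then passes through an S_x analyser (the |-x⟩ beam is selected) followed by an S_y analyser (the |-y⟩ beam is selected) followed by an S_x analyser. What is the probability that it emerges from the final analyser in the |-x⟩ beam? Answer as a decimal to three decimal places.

0.200

First analyser (S_x): P(|-x⟩) = |⟨-x|ψ⟩|² = 16/20.
After stage 1 the state is |-x⟩; P(|-y⟩) = |⟨-y|-x⟩|² = 1/2.
After stage 2 the state is |-y⟩; P(|-x⟩) = |⟨-x|-y⟩|² = 1/2.
Joint probability = 16/20 × 1/2 × 1/2 = 0.200.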